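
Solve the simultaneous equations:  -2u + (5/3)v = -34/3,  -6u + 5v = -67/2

no solution

Row-reduce:
R1 ← R1 / (-2).
R2 ← R2 + 6·R1.
Row 2 reduces to 0 = 1/2, a contradiction. The system is inconsistent.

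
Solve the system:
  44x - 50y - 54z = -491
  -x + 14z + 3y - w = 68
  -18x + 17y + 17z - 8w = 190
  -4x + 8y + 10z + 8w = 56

no solution

Row-reduce:
R1 ← R1 / (44).
R2 ← R2 + 1·R1.
R3 ← R3 + 18·R1.
R4 ← R4 + 4·R1.
R2 ← R2 / (41/22).
R1 ← R1 + 25/22·R2.
R3 ← R3 + 38/11·R2.
R4 ← R4 − 38/11·R2.
R3 ← R3 / (762/41).
R1 ← R1 − 269/41·R3.
R2 ← R2 − 281/41·R3.
R4 ← R4 + 762/41·R3.
Row 4 reduces to 0 = 1/2, a contradiction. The system is inconsistent.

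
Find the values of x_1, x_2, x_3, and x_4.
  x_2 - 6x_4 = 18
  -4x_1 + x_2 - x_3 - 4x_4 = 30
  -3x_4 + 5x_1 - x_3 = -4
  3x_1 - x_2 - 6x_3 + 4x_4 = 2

Row-reduce the augmented matrix:
Swap R1 and R2.
R1 ← R1 / (-4).
R3 ← R3 − 5·R1.
R4 ← R4 − 3·R1.
R1 ← R1 + 1/4·R2.
R3 ← R3 − 5/4·R2.
R4 ← R4 + 1/4·R2.
R3 ← R3 / (-9/4).
R1 ← R1 − 1/4·R3.
R4 ← R4 + 27/4·R3.
R1 ← R1 + 5/9·R4.
R2 ← R2 + 6·R4.
R3 ← R3 − 2/9·R4.
Reading off the reduced rows gives x_1 = -4, x_2 = -6, x_3 = -4, x_4 = -4.

x_1 = -4, x_2 = -6, x_3 = -4, x_4 = -4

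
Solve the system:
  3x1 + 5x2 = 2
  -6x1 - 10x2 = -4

infinitely many solutions

Row-reduce:
R1 ← R1 / (3).
R2 ← R2 + 6·R1.
Rank is 1 with 2 unknowns, leaving x2 free.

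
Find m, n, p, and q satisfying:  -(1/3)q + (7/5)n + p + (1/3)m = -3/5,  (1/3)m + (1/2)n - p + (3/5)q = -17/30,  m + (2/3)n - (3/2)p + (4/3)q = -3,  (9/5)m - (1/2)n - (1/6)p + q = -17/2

m = -5, n = 1, p = 0, q = 1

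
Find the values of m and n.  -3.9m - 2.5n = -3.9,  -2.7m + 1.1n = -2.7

Row-reduce the augmented matrix:
R1 ← R1 / (-39/10).
R2 ← R2 + 27/10·R1.
R2 ← R2 / (184/65).
R1 ← R1 − 25/39·R2.
Reading off the reduced rows gives m = 1, n = 0.

m = 1, n = 0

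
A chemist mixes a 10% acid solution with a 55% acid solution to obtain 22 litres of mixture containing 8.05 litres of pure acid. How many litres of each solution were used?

litres of solution A: 9, litres of solution B: 13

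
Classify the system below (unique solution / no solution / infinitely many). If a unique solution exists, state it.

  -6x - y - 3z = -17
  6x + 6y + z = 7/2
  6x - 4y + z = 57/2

x = 3, y = -5/2, z = 1/2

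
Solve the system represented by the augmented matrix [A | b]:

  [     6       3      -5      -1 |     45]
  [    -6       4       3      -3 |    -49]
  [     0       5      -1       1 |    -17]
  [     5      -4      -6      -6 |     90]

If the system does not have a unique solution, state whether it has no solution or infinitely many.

x_1 = 4, x_2 = -4, x_3 = -6, x_4 = -3

Row-reduce the augmented matrix:
R1 ← R1 / (6).
R2 ← R2 + 6·R1.
R4 ← R4 − 5·R1.
R2 ← R2 / (7).
R1 ← R1 − 1/2·R2.
R3 ← R3 − 5·R2.
R4 ← R4 + 13/2·R2.
R3 ← R3 / (3/7).
R1 ← R1 + 29/42·R3.
R2 ← R2 + 2/7·R3.
R4 ← R4 + 155/42·R3.
R4 ← R4 / (73/3).
R1 ← R1 − 19/3·R4.
R2 ← R2 − 2·R4.
R3 ← R3 − 9·R4.
Reading off the reduced rows gives x_1 = 4, x_2 = -4, x_3 = -6, x_4 = -3.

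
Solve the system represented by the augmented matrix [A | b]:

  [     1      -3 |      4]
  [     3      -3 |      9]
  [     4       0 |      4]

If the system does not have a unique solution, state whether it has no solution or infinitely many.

Row-reduce:
R2 ← R2 − 3·R1.
R3 ← R3 − 4·R1.
R2 ← R2 / (6).
R1 ← R1 + 3·R2.
R3 ← R3 − 12·R2.
Row 3 reduces to 0 = -6, a contradiction. The system is inconsistent.

no solution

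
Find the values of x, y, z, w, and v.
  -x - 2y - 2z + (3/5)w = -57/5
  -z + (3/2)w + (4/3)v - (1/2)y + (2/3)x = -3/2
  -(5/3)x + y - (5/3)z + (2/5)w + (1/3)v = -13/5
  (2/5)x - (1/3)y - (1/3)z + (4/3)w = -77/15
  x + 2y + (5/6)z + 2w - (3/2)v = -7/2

Row-reduce the augmented matrix:
R1 ← R1 / (-1).
R2 ← R2 − 2/3·R1.
R3 ← R3 + 5/3·R1.
R4 ← R4 − 2/5·R1.
R5 ← R5 − 1·R1.
R2 ← R2 / (-11/6).
R1 ← R1 − 2·R2.
R3 ← R3 − 13/3·R2.
R4 ← R4 + 17/15·R2.
R3 ← R3 / (-127/33).
R1 ← R1 + 6/11·R3.
R2 ← R2 − 14/11·R3.
R4 ← R4 − 17/55·R3.
R5 ← R5 + 7/6·R3.
R4 ← R4 / (271/381).
R1 ← R1 − 117/127·R4.
R2 ← R2 − 159/635·R4.
R3 ← R3 + 642/635·R4.
R5 ← R5 − 902/635·R4.
R5 ← R5 / (-29864/20325).
R1 ← R1 − 2257/1355·R5.
R2 ← R2 − 4179/6775·R5.
R3 ← R3 + 11377/6775·R5.
R4 ← R4 + 1037/1355·R5.
Reading off the reduced rows gives x = 3, y = 3, z = 0, w = -4, v = 3.

x = 3, y = 3, z = 0, w = -4, v = 3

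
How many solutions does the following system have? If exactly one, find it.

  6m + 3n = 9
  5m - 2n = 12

m = 2, n = -1

Row-reduce the augmented matrix:
R1 ← R1 / (6).
R2 ← R2 − 5·R1.
R2 ← R2 / (-9/2).
R1 ← R1 − 1/2·R2.
Reading off the reduced rows gives m = 2, n = -1.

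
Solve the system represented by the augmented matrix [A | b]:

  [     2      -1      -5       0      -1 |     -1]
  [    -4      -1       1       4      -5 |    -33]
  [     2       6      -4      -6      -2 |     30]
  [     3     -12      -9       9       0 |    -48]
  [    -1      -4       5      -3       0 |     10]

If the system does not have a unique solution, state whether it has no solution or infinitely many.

infinitely many solutions

Row-reduce:
R1 ← R1 / (2).
R2 ← R2 + 4·R1.
R3 ← R3 − 2·R1.
R4 ← R4 − 3·R1.
R5 ← R5 + 1·R1.
R2 ← R2 / (-3).
R1 ← R1 + 1/2·R2.
R3 ← R3 − 7·R2.
R4 ← R4 + 21/2·R2.
R5 ← R5 + 9/2·R2.
R3 ← R3 / (-20).
R1 ← R1 + 1·R3.
R2 ← R2 − 3·R3.
R4 ← R4 − 30·R3.
R5 ← R5 − 16·R3.
Swap R4 and R5.
R4 ← R4 / (-19/3).
R1 ← R1 + 5/6·R4.
R2 ← R2 + 5/6·R4.
R3 ← R3 + 1/6·R4.
Rank is 4 with 5 unknowns, leaving x_5 free.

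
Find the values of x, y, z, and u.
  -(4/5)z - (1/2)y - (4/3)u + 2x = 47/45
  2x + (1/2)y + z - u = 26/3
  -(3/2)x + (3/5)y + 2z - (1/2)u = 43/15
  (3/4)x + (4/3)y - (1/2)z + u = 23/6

Row-reduce the augmented matrix:
R1 ← R1 / (2).
R2 ← R2 − 2·R1.
R3 ← R3 + 3/2·R1.
R4 ← R4 − 3/4·R1.
R1 ← R1 + 1/4·R2.
R3 ← R3 − 9/40·R2.
R4 ← R4 − 73/48·R2.
R3 ← R3 / (199/200).
R1 ← R1 − 1/20·R3.
R2 ← R2 − 9/5·R3.
R4 ← R4 + 47/16·R3.
R4 ← R4 / (-26197/7164).
R1 ← R1 + 301/597·R4.
R2 ← R2 − 1900/597·R4.
R3 ← R3 + 315/199·R4.
Reading off the reduced rows gives x = 8/3, y = 2, z = 3, u = 2/3.

x = 8/3, y = 2, z = 3, u = 2/3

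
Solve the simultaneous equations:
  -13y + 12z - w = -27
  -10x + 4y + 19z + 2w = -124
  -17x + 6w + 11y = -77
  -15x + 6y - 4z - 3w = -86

Row-reduce the augmented matrix:
Swap R1 and R2.
R1 ← R1 / (-10).
R3 ← R3 + 17·R1.
R4 ← R4 + 15·R1.
R2 ← R2 / (-13).
R1 ← R1 + 2/5·R2.
R3 ← R3 − 21/5·R2.
R3 ← R3 / (-739/26).
R1 ← R1 + 59/26·R3.
R2 ← R2 + 12/13·R3.
R4 ← R4 + 65/2·R3.
R4 ← R4 / (-6358/739).
R1 ← R1 + 1297/3695·R4.
R2 ← R2 − 11/3695·R4.
R3 ← R3 + 296/3695·R4.
Reading off the reduced rows gives x = 5, y = -2, z = -4, w = 5.

x = 5, y = -2, z = -4, w = 5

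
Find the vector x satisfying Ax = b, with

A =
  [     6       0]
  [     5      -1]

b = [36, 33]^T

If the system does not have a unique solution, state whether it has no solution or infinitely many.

x_1 = 6, x_2 = -3

Row-reduce the augmented matrix:
R1 ← R1 / (6).
R2 ← R2 − 5·R1.
R2 ← R2 / (-1).
Reading off the reduced rows gives x_1 = 6, x_2 = -3.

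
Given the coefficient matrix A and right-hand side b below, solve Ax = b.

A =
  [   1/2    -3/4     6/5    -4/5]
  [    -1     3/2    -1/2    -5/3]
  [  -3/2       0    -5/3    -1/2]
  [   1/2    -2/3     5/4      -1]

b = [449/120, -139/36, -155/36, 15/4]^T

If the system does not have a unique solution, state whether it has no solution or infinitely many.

x_1 = 3/2, x_2 = -3/2, x_3 = 4/3, x_4 = -1/3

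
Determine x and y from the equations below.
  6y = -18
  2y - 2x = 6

Row-reduce the augmented matrix:
Swap R1 and R2.
R1 ← R1 / (-2).
R2 ← R2 / (6).
R1 ← R1 + 1·R2.
Reading off the reduced rows gives x = -6, y = -3.

x = -6, y = -3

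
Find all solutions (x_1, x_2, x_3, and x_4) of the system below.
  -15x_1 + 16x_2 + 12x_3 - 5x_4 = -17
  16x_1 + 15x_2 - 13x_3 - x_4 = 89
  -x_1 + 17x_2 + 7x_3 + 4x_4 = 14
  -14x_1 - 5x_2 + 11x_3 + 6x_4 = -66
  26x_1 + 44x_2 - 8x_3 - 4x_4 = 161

no solution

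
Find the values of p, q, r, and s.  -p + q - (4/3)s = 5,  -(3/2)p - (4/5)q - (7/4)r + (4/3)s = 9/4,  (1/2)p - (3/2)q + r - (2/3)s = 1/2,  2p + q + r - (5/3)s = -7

p = -5, q = 0, r = 3, s = 0

Row-reduce the augmented matrix:
R1 ← R1 / (-1).
R2 ← R2 + 3/2·R1.
R3 ← R3 − 1/2·R1.
R4 ← R4 − 2·R1.
R2 ← R2 / (-23/10).
R1 ← R1 + 1·R2.
R3 ← R3 + 1·R2.
R4 ← R4 − 3·R2.
R3 ← R3 / (81/46).
R1 ← R1 − 35/46·R3.
R2 ← R2 − 35/46·R3.
R4 ← R4 + 59/46·R3.
R4 ← R4 / (-163/81).
R1 ← R1 − 88/81·R4.
R2 ← R2 + 20/81·R4.
R3 ← R3 + 128/81·R4.
Reading off the reduced rows gives p = -5, q = 0, r = 3, s = 0.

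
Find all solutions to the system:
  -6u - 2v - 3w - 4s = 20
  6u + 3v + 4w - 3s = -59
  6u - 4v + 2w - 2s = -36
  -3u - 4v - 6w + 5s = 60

Row-reduce the augmented matrix:
R1 ← R1 / (-6).
R2 ← R2 − 6·R1.
R3 ← R3 − 6·R1.
R4 ← R4 + 3·R1.
R1 ← R1 − 1/3·R2.
R3 ← R3 + 6·R2.
R4 ← R4 + 3·R2.
R3 ← R3 / (5).
R1 ← R1 − 1/6·R3.
R2 ← R2 − 1·R3.
R4 ← R4 + 3/2·R3.
R4 ← R4 / (-142/5).
R1 ← R1 − 23/5·R4.
R2 ← R2 − 13/5·R4.
R3 ← R3 + 48/5·R4.
Reading off the reduced rows gives u = -5, v = -2, w = -2, s = 5.

u = -5, v = -2, w = -2, s = 5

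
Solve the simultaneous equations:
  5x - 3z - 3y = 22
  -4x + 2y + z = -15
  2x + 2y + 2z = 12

x = 5, y = 4, z = -3

Row-reduce the augmented matrix:
R1 ← R1 / (5).
R2 ← R2 + 4·R1.
R3 ← R3 − 2·R1.
R2 ← R2 / (-2/5).
R1 ← R1 + 3/5·R2.
R3 ← R3 − 16/5·R2.
R3 ← R3 / (-8).
R1 ← R1 − 3/2·R3.
R2 ← R2 − 7/2·R3.
Reading off the reduced rows gives x = 5, y = 4, z = -3.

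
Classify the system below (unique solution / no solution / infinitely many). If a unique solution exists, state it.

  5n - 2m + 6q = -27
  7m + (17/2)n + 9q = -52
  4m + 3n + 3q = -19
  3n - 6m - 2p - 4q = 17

no solution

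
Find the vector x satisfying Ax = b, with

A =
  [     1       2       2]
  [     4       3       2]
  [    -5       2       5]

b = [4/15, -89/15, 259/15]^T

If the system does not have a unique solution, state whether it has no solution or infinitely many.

x_1 = -4/3, x_2 = -11/5, x_3 = 3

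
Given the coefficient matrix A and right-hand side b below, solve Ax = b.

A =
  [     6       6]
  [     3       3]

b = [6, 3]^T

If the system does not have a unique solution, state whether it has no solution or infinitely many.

Row-reduce:
R1 ← R1 / (6).
R2 ← R2 − 3·R1.
Rank is 1 with 2 unknowns, leaving x_2 free.

infinitely many solutions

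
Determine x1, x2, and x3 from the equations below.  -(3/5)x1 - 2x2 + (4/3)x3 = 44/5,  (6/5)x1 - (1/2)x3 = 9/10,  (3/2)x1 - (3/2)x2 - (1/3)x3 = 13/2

x1 = 2, x2 = -3, x3 = 3

Row-reduce the augmented matrix:
R1 ← R1 / (-3/5).
R2 ← R2 − 6/5·R1.
R3 ← R3 − 3/2·R1.
R2 ← R2 / (-4).
R1 ← R1 − 10/3·R2.
R3 ← R3 + 13/2·R2.
R3 ← R3 / (-25/48).
R1 ← R1 + 5/12·R3.
R2 ← R2 + 13/24·R3.
Reading off the reduced rows gives x1 = 2, x2 = -3, x3 = 3.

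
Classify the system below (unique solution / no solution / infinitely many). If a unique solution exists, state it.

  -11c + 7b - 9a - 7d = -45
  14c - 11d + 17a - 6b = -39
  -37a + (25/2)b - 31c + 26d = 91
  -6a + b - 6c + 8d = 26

infinitely many solutions

Row-reduce:
R1 ← R1 / (-9).
R2 ← R2 − 17·R1.
R3 ← R3 + 37·R1.
R4 ← R4 + 6·R1.
R2 ← R2 / (65/9).
R1 ← R1 + 7/9·R2.
R3 ← R3 + 293/18·R2.
R4 ← R4 + 11/3·R2.
R3 ← R3 / (-137/130).
R1 ← R1 − 32/65·R3.
R2 ← R2 + 61/65·R3.
R4 ← R4 + 137/65·R3.
Rank is 3 with 4 unknowns, leaving d free.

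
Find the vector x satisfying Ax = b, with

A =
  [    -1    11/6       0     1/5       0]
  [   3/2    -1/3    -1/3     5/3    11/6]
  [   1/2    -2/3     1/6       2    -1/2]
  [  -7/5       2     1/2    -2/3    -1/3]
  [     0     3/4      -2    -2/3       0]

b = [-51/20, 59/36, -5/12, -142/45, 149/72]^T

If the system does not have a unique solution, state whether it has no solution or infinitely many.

Row-reduce the augmented matrix:
R1 ← R1 / (-1).
R2 ← R2 − 3/2·R1.
R3 ← R3 − 1/2·R1.
R4 ← R4 + 7/5·R1.
R2 ← R2 / (29/12).
R1 ← R1 + 11/6·R2.
R3 ← R3 − 1/4·R2.
R4 ← R4 + 17/30·R2.
R5 ← R5 − 3/4·R2.
R3 ← R3 / (35/174).
R1 ← R1 + 22/87·R3.
R2 ← R2 + 4/29·R3.
R4 ← R4 − 367/870·R3.
R5 ← R5 + 55/29·R3.
R4 ← R4 / (-781/175).
R1 ← R1 − 386/105·R4.
R2 ← R2 − 74/35·R4.
R3 ← R3 − 66/7·R4.
R5 ← R5 − 3487/210·R4.
R5 ← R5 / (-189/142).
R1 ← R1 − 4205/2343·R5.
R2 ← R2 − 794/781·R5.
R3 ← R3 + 12/71·R5.
R4 ← R4 + 270/781·R5.
Reading off the reduced rows gives x_1 = 3/2, x_2 = -1/2, x_3 = -1, x_4 = -2/3, x_5 = 0.

x_1 = 3/2, x_2 = -1/2, x_3 = -1, x_4 = -2/3, x_5 = 0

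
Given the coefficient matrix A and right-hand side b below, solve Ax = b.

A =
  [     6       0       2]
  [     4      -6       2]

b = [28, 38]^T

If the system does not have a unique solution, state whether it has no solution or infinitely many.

infinitely many solutions

Row-reduce:
R1 ← R1 / (6).
R2 ← R2 − 4·R1.
R2 ← R2 / (-6).
Rank is 2 with 3 unknowns, leaving x_3 free.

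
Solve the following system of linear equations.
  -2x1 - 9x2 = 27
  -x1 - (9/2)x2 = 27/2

Row-reduce:
R1 ← R1 / (-2).
R2 ← R2 + 1·R1.
Rank is 1 with 2 unknowns, leaving x2 free.

infinitely many solutions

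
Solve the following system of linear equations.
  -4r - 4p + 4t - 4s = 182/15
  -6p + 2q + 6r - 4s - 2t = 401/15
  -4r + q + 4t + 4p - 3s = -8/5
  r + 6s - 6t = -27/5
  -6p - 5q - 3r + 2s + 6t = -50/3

p = -9/5, q = 3, r = -2/5, s = -7/3, t = -3/2

Row-reduce the augmented matrix:
R1 ← R1 / (-4).
R2 ← R2 + 6·R1.
R3 ← R3 − 4·R1.
R5 ← R5 + 6·R1.
R2 ← R2 / (2).
R3 ← R3 − 1·R2.
R5 ← R5 + 5·R2.
R3 ← R3 / (-14).
R1 ← R1 − 1·R3.
R2 ← R2 − 6·R3.
R4 ← R4 − 1·R3.
R5 ← R5 − 33·R3.
R4 ← R4 / (38/7).
R1 ← R1 − 3/7·R4.
R2 ← R2 + 17/7·R4.
R3 ← R3 − 4/7·R4.
R5 ← R5 + 41/7·R4.
R5 ← R5 / (52/19).
R1 ← R1 − 5/19·R5.
R2 ← R2 + 22/19·R5.
R3 ← R3 + 6/19·R5.
R4 ← R4 + 18/19·R5.
Reading off the reduced rows gives p = -9/5, q = 3, r = -2/5, s = -7/3, t = -3/2.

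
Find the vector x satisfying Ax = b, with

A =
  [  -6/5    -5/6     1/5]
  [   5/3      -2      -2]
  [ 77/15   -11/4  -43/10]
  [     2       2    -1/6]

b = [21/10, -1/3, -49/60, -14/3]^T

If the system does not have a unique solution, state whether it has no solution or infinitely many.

no solution

Row-reduce:
R1 ← R1 / (-6/5).
R2 ← R2 − 5/3·R1.
R3 ← R3 − 77/15·R1.
R4 ← R4 − 2·R1.
R2 ← R2 / (-341/108).
R1 ← R1 − 25/36·R2.
R3 ← R3 + 341/54·R2.
R4 ← R4 − 11/18·R2.
Swap R3 and R4.
R3 ← R3 / (-1/6).
R1 ← R1 + 6/11·R3.
R2 ← R2 − 6/11·R3.
Row 4 reduces to 0 = 3, a contradiction. The system is inconsistent.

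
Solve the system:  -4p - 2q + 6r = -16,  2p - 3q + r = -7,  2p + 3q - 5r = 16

no solution

Row-reduce:
R1 ← R1 / (-4).
R2 ← R2 − 2·R1.
R3 ← R3 − 2·R1.
R2 ← R2 / (-4).
R1 ← R1 − 1/2·R2.
R3 ← R3 − 2·R2.
Row 3 reduces to 0 = 1/2, a contradiction. The system is inconsistent.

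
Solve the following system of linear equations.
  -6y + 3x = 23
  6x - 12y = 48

no solution

Row-reduce:
R1 ← R1 / (3).
R2 ← R2 − 6·R1.
Row 2 reduces to 0 = 2, a contradiction. The system is inconsistent.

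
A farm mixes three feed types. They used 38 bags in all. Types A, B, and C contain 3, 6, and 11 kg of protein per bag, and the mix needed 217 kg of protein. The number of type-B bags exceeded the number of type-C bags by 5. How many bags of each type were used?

type-A bags: 17, type-B bags: 13, type-C bags: 8

Let a = type-A bags, b = type-B bags, c = type-C bags.
  a + b + c = 38
  3a + 6b + 11c = 217
  -c + b = 5
Row-reduce the augmented matrix:
R2 ← R2 − 3·R1.
R2 ← R2 / (3).
R1 ← R1 − 1·R2.
R3 ← R3 − 1·R2.
R3 ← R3 / (-11/3).
R1 ← R1 + 5/3·R3.
R2 ← R2 − 8/3·R3.
Reading off the reduced rows gives a = 17, b = 13, c = 8.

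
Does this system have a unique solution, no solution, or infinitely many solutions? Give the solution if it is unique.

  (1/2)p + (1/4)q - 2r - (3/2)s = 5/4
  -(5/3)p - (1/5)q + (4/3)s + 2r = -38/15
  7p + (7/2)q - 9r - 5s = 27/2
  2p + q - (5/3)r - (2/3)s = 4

no solution

Row-reduce:
R1 ← R1 / (1/2).
R2 ← R2 + 5/3·R1.
R3 ← R3 − 7·R1.
R4 ← R4 − 2·R1.
R2 ← R2 / (19/30).
R1 ← R1 − 1/2·R2.
R3 ← R3 / (19).
R1 ← R1 + 6/19·R3.
R2 ← R2 + 140/19·R3.
R4 ← R4 − 19/3·R3.
Row 4 reduces to 0 = 1/3, a contradiction. The system is inconsistent.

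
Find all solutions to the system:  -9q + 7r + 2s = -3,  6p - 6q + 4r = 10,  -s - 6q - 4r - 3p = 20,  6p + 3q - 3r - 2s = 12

no solution

Row-reduce:
Swap R1 and R2.
R1 ← R1 / (6).
R3 ← R3 + 3·R1.
R4 ← R4 − 6·R1.
R2 ← R2 / (-9).
R1 ← R1 + 1·R2.
R3 ← R3 + 9·R2.
R4 ← R4 − 9·R2.
R3 ← R3 / (-9).
R1 ← R1 + 1/9·R3.
R2 ← R2 + 7/9·R3.
Row 4 reduces to 0 = -1, a contradiction. The system is inconsistent.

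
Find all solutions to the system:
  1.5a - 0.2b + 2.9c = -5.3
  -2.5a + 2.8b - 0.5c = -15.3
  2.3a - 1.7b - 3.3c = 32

a = 6, b = -1, c = -5

Row-reduce the augmented matrix:
R1 ← R1 / (3/2).
R2 ← R2 + 5/2·R1.
R3 ← R3 − 23/10·R1.
R2 ← R2 / (37/15).
R1 ← R1 + 2/15·R2.
R3 ← R3 + 209/150·R2.
R3 ← R3 / (-9803/1850).
R1 ← R1 − 401/185·R3.
R2 ← R2 − 65/37·R3.
Reading off the reduced rows gives a = 6, b = -1, c = -5.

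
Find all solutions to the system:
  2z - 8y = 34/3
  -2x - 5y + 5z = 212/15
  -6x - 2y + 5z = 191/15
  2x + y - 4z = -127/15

Row-reduce the augmented matrix:
Swap R1 and R2.
R1 ← R1 / (-2).
R3 ← R3 + 6·R1.
R4 ← R4 − 2·R1.
R2 ← R2 / (-8).
R1 ← R1 − 5/2·R2.
R3 ← R3 − 13·R2.
R4 ← R4 + 4·R2.
R3 ← R3 / (-27/4).
R1 ← R1 + 15/8·R3.
R2 ← R2 + 1/4·R3.
R4 reduces to 0 = 0, so the extra equation is consistent.
Reading off the reduced rows gives x = -2/5, y = -1, z = 5/3.

x = -2/5, y = -1, z = 5/3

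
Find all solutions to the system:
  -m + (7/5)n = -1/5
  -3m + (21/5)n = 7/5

no solution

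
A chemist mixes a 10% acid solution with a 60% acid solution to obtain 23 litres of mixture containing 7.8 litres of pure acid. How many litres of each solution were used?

litres of solution A: 12, litres of solution B: 11

Let a = litres of solution A, b = litres of solution B.
  b + a = 23
  (1/10)a + (3/5)b = 39/5
Row-reduce the augmented matrix:
R2 ← R2 − 1/10·R1.
R2 ← R2 / (1/2).
R1 ← R1 − 1·R2.
Reading off the reduced rows gives a = 12, b = 11.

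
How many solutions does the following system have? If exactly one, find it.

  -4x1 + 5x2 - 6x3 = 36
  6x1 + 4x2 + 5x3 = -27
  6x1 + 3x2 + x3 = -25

Row-reduce the augmented matrix:
R1 ← R1 / (-4).
R2 ← R2 − 6·R1.
R3 ← R3 − 6·R1.
R2 ← R2 / (23/2).
R1 ← R1 + 5/4·R2.
R3 ← R3 − 21/2·R2.
R3 ← R3 / (-100/23).
R1 ← R1 − 49/46·R3.
R2 ← R2 + 8/23·R3.
Reading off the reduced rows gives x1 = -5, x2 = 2, x3 = -1.

x1 = -5, x2 = 2, x3 = -1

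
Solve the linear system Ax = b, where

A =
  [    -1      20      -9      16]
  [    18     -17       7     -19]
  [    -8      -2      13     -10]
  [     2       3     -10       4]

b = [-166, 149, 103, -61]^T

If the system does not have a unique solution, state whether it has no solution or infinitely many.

x_1 = -1, x_2 = -3, x_3 = 3, x_4 = -5

Row-reduce the augmented matrix:
R1 ← R1 / (-1).
R2 ← R2 − 18·R1.
R3 ← R3 + 8·R1.
R4 ← R4 − 2·R1.
R2 ← R2 / (343).
R1 ← R1 + 20·R2.
R3 ← R3 + 162·R2.
R4 ← R4 − 43·R2.
R3 ← R3 / (4045/343).
R1 ← R1 + 13/343·R3.
R2 ← R2 + 155/343·R3.
R4 ← R4 + 2939/343·R3.
R4 ← R4 / (-22973/4045).
R1 ← R1 + 1416/4045·R4.
R2 ← R2 − 295/809·R4.
R3 ← R3 + 3756/4045·R4.
Reading off the reduced rows gives x_1 = -1, x_2 = -3, x_3 = 3, x_4 = -5.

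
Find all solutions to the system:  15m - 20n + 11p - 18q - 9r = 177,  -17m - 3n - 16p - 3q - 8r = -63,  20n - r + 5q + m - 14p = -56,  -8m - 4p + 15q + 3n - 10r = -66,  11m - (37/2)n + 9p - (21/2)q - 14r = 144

infinitely many solutions

Row-reduce:
R1 ← R1 / (15).
R2 ← R2 + 17·R1.
R3 ← R3 − 1·R1.
R4 ← R4 + 8·R1.
R5 ← R5 − 11·R1.
R2 ← R2 / (-77/3).
R1 ← R1 + 4/3·R2.
R3 ← R3 − 64/3·R2.
R4 ← R4 + 23/3·R2.
R5 ← R5 + 23/6·R2.
R3 ← R3 / (-6803/385).
R1 ← R1 − 353/385·R3.
R2 ← R2 − 53/385·R3.
R4 ← R4 − 225/77·R3.
R5 ← R5 − 225/154·R3.
R4 ← R4 / (69381/6803).
R1 ← R1 + 4571/6803·R4.
R2 ← R2 − 5500/6803·R4.
R3 ← R3 − 5101/6803·R4.
R5 ← R5 − 69381/13606·R4.
Rank is 4 with 5 unknowns, leaving r free.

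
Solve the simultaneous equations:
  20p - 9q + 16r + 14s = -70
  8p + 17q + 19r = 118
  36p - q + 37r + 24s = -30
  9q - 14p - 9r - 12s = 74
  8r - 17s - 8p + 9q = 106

p = 2, q = 6, r = 0, s = -4

Row-reduce the augmented matrix:
R1 ← R1 / (20).
R2 ← R2 − 8·R1.
R3 ← R3 − 36·R1.
R4 ← R4 + 14·R1.
R5 ← R5 + 8·R1.
R2 ← R2 / (103/5).
R1 ← R1 + 9/20·R2.
R3 ← R3 − 76/5·R2.
R4 ← R4 − 27/10·R2.
R5 ← R5 − 27/5·R2.
R3 ← R3 / (-113/103).
R1 ← R1 − 443/412·R3.
R2 ← R2 − 63/103·R3.
R4 ← R4 − 113/206·R3.
R5 ← R5 − 1143/103·R3.
Swap R4 and R5.
R4 ← R4 / (2229/113).
R1 ← R1 − 390/113·R4.
R2 ← R2 − 154/113·R4.
R3 ← R3 + 302/113·R4.
R5 reduces to 0 = 0, so the extra equation is consistent.
Reading off the reduced rows gives p = 2, q = 6, r = 0, s = -4.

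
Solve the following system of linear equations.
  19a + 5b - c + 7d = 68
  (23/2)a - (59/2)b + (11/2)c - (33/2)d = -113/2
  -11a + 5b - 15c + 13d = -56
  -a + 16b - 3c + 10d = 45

no solution

Row-reduce:
R1 ← R1 / (19).
R2 ← R2 − 23/2·R1.
R3 ← R3 + 11·R1.
R4 ← R4 + 1·R1.
R2 ← R2 / (-618/19).
R1 ← R1 − 5/19·R2.
R3 ← R3 − 150/19·R2.
R4 ← R4 − 309/19·R2.
R3 ← R3 / (-1452/103).
R1 ← R1 + 1/309·R3.
R2 ← R2 + 58/309·R3.
Row 4 reduces to 0 = -1/4, a contradiction. The system is inconsistent.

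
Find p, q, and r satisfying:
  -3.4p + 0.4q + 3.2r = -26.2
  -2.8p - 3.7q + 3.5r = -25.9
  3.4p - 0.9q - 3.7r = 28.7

p = 3, q = 0, r = -5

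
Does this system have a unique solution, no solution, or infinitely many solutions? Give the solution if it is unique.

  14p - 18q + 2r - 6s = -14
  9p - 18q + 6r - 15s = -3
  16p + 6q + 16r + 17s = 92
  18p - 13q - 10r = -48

Row-reduce the augmented matrix:
R1 ← R1 / (14).
R2 ← R2 − 9·R1.
R3 ← R3 − 16·R1.
R4 ← R4 − 18·R1.
R2 ← R2 / (-45/7).
R1 ← R1 + 9/7·R2.
R3 ← R3 − 186/7·R2.
R4 ← R4 − 71/7·R2.
R3 ← R3 / (166/5).
R1 ← R1 + 4/5·R3.
R2 ← R2 + 11/15·R3.
R4 ← R4 + 77/15·R3.
R4 ← R4 / (-6623/498).
R1 ← R1 − 105/83·R4.
R2 ← R2 − 619/498·R4.
R3 ← R3 + 111/166·R4.
Reading off the reduced rows gives p = 1, q = 2, r = 4, s = 0.

p = 1, q = 2, r = 4, s = 0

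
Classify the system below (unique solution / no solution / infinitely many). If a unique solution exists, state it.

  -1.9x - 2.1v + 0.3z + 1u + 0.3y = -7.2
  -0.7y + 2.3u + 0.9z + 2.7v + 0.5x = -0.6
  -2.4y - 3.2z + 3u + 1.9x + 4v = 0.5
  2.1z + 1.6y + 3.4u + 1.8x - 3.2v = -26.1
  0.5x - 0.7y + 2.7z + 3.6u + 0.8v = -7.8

x = -1, y = -4, z = 1, u = -4, v = 2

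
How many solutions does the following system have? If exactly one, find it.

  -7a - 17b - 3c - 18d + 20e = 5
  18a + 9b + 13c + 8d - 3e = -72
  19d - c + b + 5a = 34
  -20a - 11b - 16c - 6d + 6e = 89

Row-reduce:
R1 ← R1 / (-7).
R2 ← R2 − 18·R1.
R3 ← R3 − 5·R1.
R4 ← R4 + 20·R1.
R2 ← R2 / (-243/7).
R1 ← R1 − 17/7·R2.
R3 ← R3 + 78/7·R2.
R4 ← R4 − 263/7·R2.
R3 ← R3 / (-392/81).
R1 ← R1 − 194/243·R3.
R2 ← R2 + 37/243·R3.
R4 ← R4 + 415/243·R3.
R4 ← R4 / (-985/392).
R1 ← R1 − 575/196·R4.
R2 ← R2 − 205/392·R4.
R3 ← R3 + 1493/392·R4.
Rank is 4 with 5 unknowns, leaving e free.

infinitely many solutions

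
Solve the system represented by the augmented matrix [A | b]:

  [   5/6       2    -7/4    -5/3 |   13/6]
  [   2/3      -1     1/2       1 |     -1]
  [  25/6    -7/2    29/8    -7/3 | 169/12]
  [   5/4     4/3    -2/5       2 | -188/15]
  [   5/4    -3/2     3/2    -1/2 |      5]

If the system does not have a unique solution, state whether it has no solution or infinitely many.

no solution

Row-reduce:
R1 ← R1 / (5/6).
R2 ← R2 − 2/3·R1.
R3 ← R3 − 25/6·R1.
R4 ← R4 − 5/4·R1.
R5 ← R5 − 5/4·R1.
R2 ← R2 / (-13/5).
R1 ← R1 − 12/5·R2.
R3 ← R3 + 27/2·R2.
R4 ← R4 + 5/3·R2.
R5 ← R5 + 9/2·R2.
R3 ← R3 / (261/104).
R1 ← R1 + 9/26·R3.
R2 ← R2 + 19/26·R3.
R4 ← R4 − 1571/1560·R3.
R5 ← R5 − 87/104·R3.
R4 ← R4 / (7123/1305).
R1 ← R1 + 20/29·R4.
R2 ← R2 + 233/87·R4.
R3 ← R3 + 212/87·R4.
Row 5 reduces to 0 = 2/3, a contradiction. The system is inconsistent.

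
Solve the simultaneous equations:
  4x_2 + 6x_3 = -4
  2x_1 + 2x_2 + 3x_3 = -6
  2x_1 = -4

Row-reduce:
Swap R1 and R2.
R1 ← R1 / (2).
R3 ← R3 − 2·R1.
R2 ← R2 / (4).
R1 ← R1 − 1·R2.
R3 ← R3 + 2·R2.
Rank is 2 with 3 unknowns, leaving x_3 free.

infinitely many solutions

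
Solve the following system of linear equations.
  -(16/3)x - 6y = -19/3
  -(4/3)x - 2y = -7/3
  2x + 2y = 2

Row-reduce the augmented matrix:
R1 ← R1 / (-16/3).
R2 ← R2 + 4/3·R1.
R3 ← R3 − 2·R1.
R2 ← R2 / (-1/2).
R1 ← R1 − 9/8·R2.
R3 ← R3 + 1/4·R2.
R3 reduces to 0 = 0, so the extra equation is consistent.
Reading off the reduced rows gives x = -1/2, y = 3/2.

x = -1/2, y = 3/2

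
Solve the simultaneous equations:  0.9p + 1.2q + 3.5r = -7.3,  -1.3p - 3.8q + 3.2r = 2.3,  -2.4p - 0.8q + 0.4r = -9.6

p = 5, q = -4, r = -2

Row-reduce the augmented matrix:
R1 ← R1 / (9/10).
R2 ← R2 + 13/10·R1.
R3 ← R3 + 12/5·R1.
R2 ← R2 / (-31/15).
R1 ← R1 − 4/3·R2.
R3 ← R3 − 12/5·R2.
R3 ← R3 / (8984/465).
R1 ← R1 − 857/93·R3.
R2 ← R2 + 743/186·R3.
Reading off the reduced rows gives p = 5, q = -4, r = -2.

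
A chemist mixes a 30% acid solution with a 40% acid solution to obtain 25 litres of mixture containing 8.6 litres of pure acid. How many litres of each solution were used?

litres of solution A: 14, litres of solution B: 11

Let a = litres of solution A, b = litres of solution B.
  a + b = 25
  (3/10)a + (2/5)b = 43/5
Row-reduce the augmented matrix:
R2 ← R2 − 3/10·R1.
R2 ← R2 / (1/10).
R1 ← R1 − 1·R2.
Reading off the reduced rows gives a = 14, b = 11.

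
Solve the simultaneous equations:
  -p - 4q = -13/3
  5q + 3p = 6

Row-reduce the augmented matrix:
R1 ← R1 / (-1).
R2 ← R2 − 3·R1.
R2 ← R2 / (-7).
R1 ← R1 − 4·R2.
Reading off the reduced rows gives p = 1/3, q = 1.

p = 1/3, q = 1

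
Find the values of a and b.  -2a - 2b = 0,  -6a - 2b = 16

Row-reduce the augmented matrix:
R1 ← R1 / (-2).
R2 ← R2 + 6·R1.
R2 ← R2 / (4).
R1 ← R1 − 1·R2.
Reading off the reduced rows gives a = -4, b = 4.

a = -4, b = 4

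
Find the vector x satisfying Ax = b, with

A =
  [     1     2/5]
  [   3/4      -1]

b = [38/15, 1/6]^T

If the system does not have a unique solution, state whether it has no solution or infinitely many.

x_1 = 2, x_2 = 4/3

Row-reduce the augmented matrix:
R2 ← R2 − 3/4·R1.
R2 ← R2 / (-13/10).
R1 ← R1 − 2/5·R2.
Reading off the reduced rows gives x_1 = 2, x_2 = 4/3.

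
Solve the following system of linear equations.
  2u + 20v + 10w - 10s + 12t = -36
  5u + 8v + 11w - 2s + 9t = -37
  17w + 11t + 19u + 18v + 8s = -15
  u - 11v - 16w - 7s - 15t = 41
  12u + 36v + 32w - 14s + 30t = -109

Row-reduce:
R1 ← R1 / (2).
R2 ← R2 − 5·R1.
R3 ← R3 − 19·R1.
R4 ← R4 − 1·R1.
R5 ← R5 − 12·R1.
R2 ← R2 / (-42).
R1 ← R1 − 10·R2.
R3 ← R3 + 172·R2.
R4 ← R4 + 21·R2.
R5 ← R5 + 84·R2.
R3 ← R3 / (-62/3).
R1 ← R1 − 5/3·R3.
R2 ← R2 − 1/3·R3.
R4 ← R4 + 14·R3.
R4 ← R4 / (-1207/62).
R1 ← R1 − 515/434·R4.
R2 ← R2 + 88/217·R4.
R3 ← R3 + 185/434·R4.
Row 5 reduces to 0 = 1, a contradiction. The system is inconsistent.

no solution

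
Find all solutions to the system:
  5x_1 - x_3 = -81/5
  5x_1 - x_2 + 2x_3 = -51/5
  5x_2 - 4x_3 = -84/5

x_1 = -3, x_2 = -12/5, x_3 = 6/5

Row-reduce the augmented matrix:
R1 ← R1 / (5).
R2 ← R2 − 5·R1.
R2 ← R2 / (-1).
R3 ← R3 − 5·R2.
R3 ← R3 / (11).
R1 ← R1 + 1/5·R3.
R2 ← R2 + 3·R3.
Reading off the reduced rows gives x_1 = -3, x_2 = -12/5, x_3 = 6/5.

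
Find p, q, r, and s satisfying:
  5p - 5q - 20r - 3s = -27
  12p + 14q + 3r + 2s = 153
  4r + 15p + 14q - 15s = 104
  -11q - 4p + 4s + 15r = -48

p = 6, q = 5, r = 1, s = 4

Row-reduce the augmented matrix:
R1 ← R1 / (5).
R2 ← R2 − 12·R1.
R3 ← R3 − 15·R1.
R4 ← R4 + 4·R1.
R2 ← R2 / (26).
R1 ← R1 + 1·R2.
R3 ← R3 − 29·R2.
R4 ← R4 + 15·R2.
R3 ← R3 / (185/26).
R1 ← R1 + 53/26·R3.
R2 ← R2 − 51/26·R3.
R4 ← R4 − 739/26·R3.
R4 ← R4 / (66476/925).
R1 ← R1 + 4537/925·R4.
R2 ← R2 − 4474/925·R4.
R3 ← R3 + 2114/925·R4.
Reading off the reduced rows gives p = 6, q = 5, r = 1, s = 4.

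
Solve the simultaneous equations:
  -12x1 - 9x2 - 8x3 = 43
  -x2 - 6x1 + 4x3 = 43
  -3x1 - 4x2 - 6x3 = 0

Row-reduce:
R1 ← R1 / (-12).
R2 ← R2 + 6·R1.
R3 ← R3 + 3·R1.
R2 ← R2 / (7/2).
R1 ← R1 − 3/4·R2.
R3 ← R3 + 7/4·R2.
Rank is 2 with 3 unknowns, leaving x3 free.

infinitely many solutions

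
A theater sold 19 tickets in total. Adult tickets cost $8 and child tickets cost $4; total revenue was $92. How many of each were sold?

adult tickets: 4, child tickets: 15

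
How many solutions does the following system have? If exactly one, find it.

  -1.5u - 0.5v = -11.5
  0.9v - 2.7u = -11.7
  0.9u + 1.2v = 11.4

Row-reduce the augmented matrix:
R1 ← R1 / (-3/2).
R2 ← R2 + 27/10·R1.
R3 ← R3 − 9/10·R1.
R2 ← R2 / (9/5).
R1 ← R1 − 1/3·R2.
R3 ← R3 − 9/10·R2.
R3 reduces to 0 = 0, so the extra equation is consistent.
Reading off the reduced rows gives u = 6, v = 5.

u = 6, v = 5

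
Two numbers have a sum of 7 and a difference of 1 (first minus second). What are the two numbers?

Let x = first number, y = second number.
  x + y = 7
  -y + x = 1
From equation 1: x = 7 − y.
Substitute into equation 2 and solve: y = 3.
Then x = 4.

first number: 4, second number: 3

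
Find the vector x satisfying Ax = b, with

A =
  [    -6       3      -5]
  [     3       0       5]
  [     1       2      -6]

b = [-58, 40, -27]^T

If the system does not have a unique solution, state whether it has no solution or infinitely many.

Row-reduce the augmented matrix:
R1 ← R1 / (-6).
R2 ← R2 − 3·R1.
R3 ← R3 − 1·R1.
R2 ← R2 / (3/2).
R1 ← R1 + 1/2·R2.
R3 ← R3 − 5/2·R2.
R3 ← R3 / (-11).
R1 ← R1 − 5/3·R3.
R2 ← R2 − 5/3·R3.
Reading off the reduced rows gives x_1 = 5, x_2 = -1, x_3 = 5.

x_1 = 5, x_2 = -1, x_3 = 5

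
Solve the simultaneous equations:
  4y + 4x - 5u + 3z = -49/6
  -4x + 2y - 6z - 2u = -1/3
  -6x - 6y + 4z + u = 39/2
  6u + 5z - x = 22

x = -3, y = 4/3, z = 2, u = 3/2

Row-reduce the augmented matrix:
R1 ← R1 / (4).
R2 ← R2 + 4·R1.
R3 ← R3 + 6·R1.
R4 ← R4 + 1·R1.
R2 ← R2 / (6).
R1 ← R1 − 1·R2.
R4 ← R4 − 1·R2.
R3 ← R3 / (17/2).
R1 ← R1 − 5/4·R3.
R2 ← R2 + 1/2·R3.
R4 ← R4 − 25/4·R3.
R4 ← R4 / (1091/102).
R1 ← R1 − 89/102·R4.
R2 ← R2 + 79/51·R4.
R3 ← R3 + 13/17·R4.
Reading off the reduced rows gives x = -3, y = 4/3, z = 2, u = 3/2.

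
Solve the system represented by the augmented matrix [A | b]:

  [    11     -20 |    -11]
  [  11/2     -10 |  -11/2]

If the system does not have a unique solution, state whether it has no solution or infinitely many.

Row-reduce:
R1 ← R1 / (11).
R2 ← R2 − 11/2·R1.
Rank is 1 with 2 unknowns, leaving x_2 free.

infinitely many solutions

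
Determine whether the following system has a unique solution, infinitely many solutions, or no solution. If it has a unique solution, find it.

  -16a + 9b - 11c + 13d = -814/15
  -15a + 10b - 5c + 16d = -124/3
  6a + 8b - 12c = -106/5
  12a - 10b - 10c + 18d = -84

a = 1/3, b = 8/5, c = 3, d = -7/3

Row-reduce the augmented matrix:
R1 ← R1 / (-16).
R2 ← R2 + 15·R1.
R3 ← R3 − 6·R1.
R4 ← R4 − 12·R1.
R2 ← R2 / (25/16).
R1 ← R1 + 9/16·R2.
R3 ← R3 − 91/8·R2.
R4 ← R4 + 13/4·R2.
R3 ← R3 / (-274/5).
R1 ← R1 − 13/5·R3.
R2 ← R2 − 17/5·R3.
R4 ← R4 + 36/5·R3.
R4 ← R4 / (5300/137).
R1 ← R1 + 72/137·R4.
R2 ← R2 − 699/685·R4.
R3 ← R3 − 286/685·R4.
Reading off the reduced rows gives a = 1/3, b = 8/5, c = 3, d = -7/3.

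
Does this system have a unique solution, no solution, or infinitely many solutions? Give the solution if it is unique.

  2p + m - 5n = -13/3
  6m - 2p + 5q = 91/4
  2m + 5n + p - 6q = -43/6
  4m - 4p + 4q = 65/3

m = 5/3, n = 2/5, p = -2, q = 7/4

Row-reduce the augmented matrix:
R2 ← R2 − 6·R1.
R3 ← R3 − 2·R1.
R4 ← R4 − 4·R1.
R2 ← R2 / (30).
R1 ← R1 + 5·R2.
R3 ← R3 − 15·R2.
R4 ← R4 − 20·R2.
R3 ← R3 / (4).
R1 ← R1 + 1/3·R3.
R2 ← R2 + 7/15·R3.
R4 ← R4 + 8/3·R3.
R4 ← R4 / (-5).
R1 ← R1 − 1/8·R4.
R2 ← R2 + 33/40·R4.
R3 ← R3 + 17/8·R4.
Reading off the reduced rows gives m = 5/3, n = 2/5, p = -2, q = 7/4.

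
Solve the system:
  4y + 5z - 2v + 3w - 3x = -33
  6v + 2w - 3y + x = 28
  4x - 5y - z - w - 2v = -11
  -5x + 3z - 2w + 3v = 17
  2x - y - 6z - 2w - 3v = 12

x = -3, y = -1, z = -5, w = -1, v = 5

Row-reduce the augmented matrix:
R1 ← R1 / (-3).
R2 ← R2 − 1·R1.
R3 ← R3 − 4·R1.
R4 ← R4 + 5·R1.
R5 ← R5 − 2·R1.
R2 ← R2 / (-5/3).
R1 ← R1 + 4/3·R2.
R3 ← R3 − 1/3·R2.
R4 ← R4 + 20/3·R2.
R5 ← R5 − 5/3·R2.
R3 ← R3 / (6).
R1 ← R1 + 3·R3.
R2 ← R2 + 1·R3.
R4 ← R4 + 12·R3.
R5 ← R5 + 1·R3.
R4 ← R4 / (-59/5).
R1 ← R1 + 8/5·R4.
R2 ← R2 + 6/5·R4.
R3 ← R3 − 3/5·R4.
R5 ← R5 − 18/5·R4.
R5 ← R5 / (-376/59).
R1 ← R1 + 141/59·R5.
R2 ← R2 + 91/59·R5.
R3 ← R3 + 102/59·R5.
R4 ← R4 − 111/59·R5.
Reading off the reduced rows gives x = -3, y = -1, z = -5, w = -1, v = 5.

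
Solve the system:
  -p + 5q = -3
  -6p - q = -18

p = 3, q = 0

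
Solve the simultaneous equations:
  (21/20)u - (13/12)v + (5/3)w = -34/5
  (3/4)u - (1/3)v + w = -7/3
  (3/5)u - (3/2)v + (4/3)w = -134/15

infinitely many solutions

Row-reduce:
R1 ← R1 / (21/20).
R2 ← R2 − 3/4·R1.
R3 ← R3 − 3/5·R1.
R2 ← R2 / (37/84).
R1 ← R1 + 65/63·R2.
R3 ← R3 + 37/42·R2.
Rank is 2 with 3 unknowns, leaving w free.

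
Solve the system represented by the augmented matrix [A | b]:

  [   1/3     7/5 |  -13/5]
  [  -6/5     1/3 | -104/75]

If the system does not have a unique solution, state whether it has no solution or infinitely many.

Row-reduce the augmented matrix:
R1 ← R1 / (1/3).
R2 ← R2 + 6/5·R1.
R2 ← R2 / (403/75).
R1 ← R1 − 21/5·R2.
Reading off the reduced rows gives x_1 = 3/5, x_2 = -2.

x_1 = 3/5, x_2 = -2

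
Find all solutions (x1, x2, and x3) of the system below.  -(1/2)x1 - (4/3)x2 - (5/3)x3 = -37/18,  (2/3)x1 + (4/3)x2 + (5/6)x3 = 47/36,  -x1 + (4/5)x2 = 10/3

Row-reduce the augmented matrix:
R1 ← R1 / (-1/2).
R2 ← R2 − 2/3·R1.
R3 ← R3 + 1·R1.
R2 ← R2 / (-4/9).
R1 ← R1 − 8/3·R2.
R3 ← R3 − 52/15·R2.
R3 ← R3 / (-15/2).
R1 ← R1 + 5·R3.
R2 ← R2 − 25/8·R3.
Reading off the reduced rows gives x1 = -2, x2 = 5/3, x3 = 1/2.

x1 = -2, x2 = 5/3, x3 = 1/2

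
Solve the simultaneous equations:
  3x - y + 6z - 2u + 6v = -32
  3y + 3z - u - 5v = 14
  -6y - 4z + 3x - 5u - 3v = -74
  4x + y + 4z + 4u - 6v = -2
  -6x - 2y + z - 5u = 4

x = -6, y = 6, z = 0, u = 4, v = 0

Row-reduce the augmented matrix:
R1 ← R1 / (3).
R3 ← R3 − 3·R1.
R4 ← R4 − 4·R1.
R5 ← R5 + 6·R1.
R2 ← R2 / (3).
R1 ← R1 + 1/3·R2.
R3 ← R3 + 5·R2.
R4 ← R4 − 7/3·R2.
R5 ← R5 + 4·R2.
R3 ← R3 / (-5).
R1 ← R1 − 7/3·R3.
R2 ← R2 − 1·R3.
R4 ← R4 + 19/3·R3.
R5 ← R5 − 17·R3.
R4 ← R4 / (601/45).
R1 ← R1 + 133/45·R4.
R2 ← R2 + 19/15·R4.
R3 ← R3 − 14/15·R4.
R5 ← R5 + 131/5·R4.
R5 ← R5 / (-18249/601).
R1 ← R1 + 2418/601·R5.
R2 ← R2 + 2410/601·R5.
R3 ← R3 − 1586/601·R5.
R4 ← R4 − 533/601·R5.
Reading off the reduced rows gives x = -6, y = 6, z = 0, u = 4, v = 0.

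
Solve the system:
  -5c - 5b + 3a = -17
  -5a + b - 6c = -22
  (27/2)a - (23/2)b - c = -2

no solution

Row-reduce:
R1 ← R1 / (3).
R2 ← R2 + 5·R1.
R3 ← R3 − 27/2·R1.
R2 ← R2 / (-22/3).
R1 ← R1 + 5/3·R2.
R3 ← R3 − 11·R2.
Row 3 reduces to 0 = -1, a contradiction. The system is inconsistent.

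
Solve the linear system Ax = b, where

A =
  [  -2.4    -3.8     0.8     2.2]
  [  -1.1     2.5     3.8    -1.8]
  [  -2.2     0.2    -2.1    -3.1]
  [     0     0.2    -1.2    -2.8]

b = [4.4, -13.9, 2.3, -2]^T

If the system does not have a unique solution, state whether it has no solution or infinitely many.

x_1 = -1, x_2 = 0, x_3 = -3, x_4 = 2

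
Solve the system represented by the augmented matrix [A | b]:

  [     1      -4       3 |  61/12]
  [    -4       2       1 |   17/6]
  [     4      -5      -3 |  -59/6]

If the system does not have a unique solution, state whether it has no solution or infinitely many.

x_1 = 1/4, x_2 = 2/3, x_3 = 5/2

Row-reduce the augmented matrix:
R2 ← R2 + 4·R1.
R3 ← R3 − 4·R1.
R2 ← R2 / (-14).
R1 ← R1 + 4·R2.
R3 ← R3 − 11·R2.
R3 ← R3 / (-67/14).
R1 ← R1 + 5/7·R3.
R2 ← R2 + 13/14·R3.
Reading off the reduced rows gives x_1 = 1/4, x_2 = 2/3, x_3 = 5/2.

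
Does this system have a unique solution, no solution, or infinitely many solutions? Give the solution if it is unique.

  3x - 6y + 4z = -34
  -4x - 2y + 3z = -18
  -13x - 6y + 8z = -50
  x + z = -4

Row-reduce the augmented matrix:
R1 ← R1 / (3).
R2 ← R2 + 4·R1.
R3 ← R3 + 13·R1.
R4 ← R4 − 1·R1.
R2 ← R2 / (-10).
R1 ← R1 + 2·R2.
R3 ← R3 + 32·R2.
R4 ← R4 − 2·R2.
R3 ← R3 / (-4/3).
R1 ← R1 + 1/3·R3.
R2 ← R2 + 5/6·R3.
R4 ← R4 − 4/3·R3.
R4 reduces to 0 = 0, so the extra equation is consistent.
Reading off the reduced rows gives x = 0, y = 3, z = -4.

x = 0, y = 3, z = -4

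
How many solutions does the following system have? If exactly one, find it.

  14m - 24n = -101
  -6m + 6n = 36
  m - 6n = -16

no solution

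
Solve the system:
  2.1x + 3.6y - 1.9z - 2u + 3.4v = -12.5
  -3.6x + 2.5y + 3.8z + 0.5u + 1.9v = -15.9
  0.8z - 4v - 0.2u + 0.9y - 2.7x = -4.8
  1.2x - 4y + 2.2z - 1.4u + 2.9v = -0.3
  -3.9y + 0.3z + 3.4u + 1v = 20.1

x = 2, y = -2, z = -1, u = 4, v = -1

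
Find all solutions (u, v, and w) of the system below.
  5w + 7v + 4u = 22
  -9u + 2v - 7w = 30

Row-reduce:
R1 ← R1 / (4).
R2 ← R2 + 9·R1.
R2 ← R2 / (71/4).
R1 ← R1 − 7/4·R2.
Rank is 2 with 3 unknowns, leaving w free.

infinitely many solutions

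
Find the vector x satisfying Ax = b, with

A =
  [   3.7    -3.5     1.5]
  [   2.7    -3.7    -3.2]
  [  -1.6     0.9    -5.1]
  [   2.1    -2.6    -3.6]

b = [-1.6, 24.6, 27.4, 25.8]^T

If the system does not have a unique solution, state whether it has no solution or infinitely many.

Row-reduce the augmented matrix:
R1 ← R1 / (37/10).
R2 ← R2 − 27/10·R1.
R3 ← R3 + 8/5·R1.
R4 ← R4 − 21/10·R1.
R2 ← R2 / (-212/185).
R1 ← R1 + 35/37·R2.
R3 ← R3 + 227/370·R2.
R4 ← R4 + 227/370·R2.
R3 ← R3 / (-1825/848).
R1 ← R1 − 1675/424·R3.
R2 ← R2 − 1589/424·R3.
R4 ← R4 + 1825/848·R3.
R4 reduces to 0 = 0, so the extra equation is consistent.
Reading off the reduced rows gives x_1 = 2, x_2 = 0, x_3 = -6.

x_1 = 2, x_2 = 0, x_3 = -6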